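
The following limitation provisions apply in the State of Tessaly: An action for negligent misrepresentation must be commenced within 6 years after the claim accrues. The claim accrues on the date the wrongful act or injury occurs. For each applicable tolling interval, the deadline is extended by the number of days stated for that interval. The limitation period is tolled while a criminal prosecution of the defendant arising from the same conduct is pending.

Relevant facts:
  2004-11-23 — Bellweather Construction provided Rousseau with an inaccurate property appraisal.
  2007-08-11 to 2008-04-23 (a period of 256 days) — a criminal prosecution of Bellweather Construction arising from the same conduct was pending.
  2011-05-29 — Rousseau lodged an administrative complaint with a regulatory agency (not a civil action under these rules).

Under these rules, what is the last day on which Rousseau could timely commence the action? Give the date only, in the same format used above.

The claim accrued on 2004-11-23, the date of the act.
Adding the 6 years base period to 2004-11-23 gives a deadline of 2010-11-23, before any tolling.
The pending criminal prosecution from 2007-08-11 to 2008-04-23 tolled the period for 256 days, extending the deadline to 2011-08-06.
Nothing else in the chronology tolls or restarts the period.

2011-08-06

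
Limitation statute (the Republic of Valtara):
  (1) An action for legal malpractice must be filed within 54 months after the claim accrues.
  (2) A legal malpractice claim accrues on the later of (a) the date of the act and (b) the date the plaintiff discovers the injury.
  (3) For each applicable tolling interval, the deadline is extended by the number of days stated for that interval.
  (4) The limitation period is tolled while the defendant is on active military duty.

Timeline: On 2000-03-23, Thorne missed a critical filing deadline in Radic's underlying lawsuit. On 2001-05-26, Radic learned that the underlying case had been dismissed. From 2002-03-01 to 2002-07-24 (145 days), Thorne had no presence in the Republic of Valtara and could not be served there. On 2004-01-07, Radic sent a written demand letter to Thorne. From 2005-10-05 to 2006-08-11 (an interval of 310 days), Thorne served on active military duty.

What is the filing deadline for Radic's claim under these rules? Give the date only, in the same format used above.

2006-10-02

Because discovery on 2001-05-26 post-dates the 2000-03-23 act, accrual under the later-of rule falls on 2001-05-26.
54 months from 2001-05-26 is 2005-11-26.
The period was tolled for 310 days by the defendant's active military service (2005-10-05 to 2006-08-11), pushing the deadline to 2006-10-02.
No stated provision tolls the period for the defendant's absence, so the interval from 2002-03-01 to 2002-07-24 has no effect on the deadline.
The other events in the timeline have no effect on the limitation period under the stated rules.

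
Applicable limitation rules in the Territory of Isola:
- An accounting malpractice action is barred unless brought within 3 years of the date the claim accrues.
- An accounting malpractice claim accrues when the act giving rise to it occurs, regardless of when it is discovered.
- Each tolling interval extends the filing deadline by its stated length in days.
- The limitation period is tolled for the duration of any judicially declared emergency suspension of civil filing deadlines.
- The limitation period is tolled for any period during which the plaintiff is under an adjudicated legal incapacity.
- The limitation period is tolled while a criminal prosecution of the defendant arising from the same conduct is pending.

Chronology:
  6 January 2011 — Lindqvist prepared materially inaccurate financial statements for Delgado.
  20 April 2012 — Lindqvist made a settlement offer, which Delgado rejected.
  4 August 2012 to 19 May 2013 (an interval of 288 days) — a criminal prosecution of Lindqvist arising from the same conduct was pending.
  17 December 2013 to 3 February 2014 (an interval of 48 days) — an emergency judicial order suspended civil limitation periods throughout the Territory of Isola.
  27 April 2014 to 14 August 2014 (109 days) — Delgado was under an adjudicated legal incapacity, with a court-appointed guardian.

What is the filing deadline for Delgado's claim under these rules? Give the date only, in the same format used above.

The claim accrued on 6 January 2011, the date of the act.
The untolled deadline — 3 years after 6 January 2011 — is 6 January 2014.
The pending criminal prosecution from 4 August 2012 to 19 May 2013 tolled the period for 288 days, extending the deadline to 21 October 2014.
The emergency suspension of filing deadlines from 17 December 2013 to 3 February 2014 tolled the period for 48 days, extending the deadline to 8 December 2014.
The period was tolled for 109 days by the plaintiff's legal incapacity (27 April 2014 to 14 August 2014), pushing the deadline to 27 March 2015.
Nothing else in the chronology tolls or restarts the period.

27 March 2015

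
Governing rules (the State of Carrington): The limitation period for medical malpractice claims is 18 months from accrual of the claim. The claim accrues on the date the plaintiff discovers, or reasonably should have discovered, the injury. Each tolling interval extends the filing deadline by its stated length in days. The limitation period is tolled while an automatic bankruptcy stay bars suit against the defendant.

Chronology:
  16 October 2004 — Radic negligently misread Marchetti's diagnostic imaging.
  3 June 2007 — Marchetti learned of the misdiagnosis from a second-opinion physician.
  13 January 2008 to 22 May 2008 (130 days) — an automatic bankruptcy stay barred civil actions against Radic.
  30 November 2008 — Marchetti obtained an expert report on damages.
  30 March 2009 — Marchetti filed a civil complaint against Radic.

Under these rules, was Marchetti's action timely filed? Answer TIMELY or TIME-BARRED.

Accrual is tied to discovery, so the period began on 3 June 2007 rather than on 16 October 2004 when the act occurred.
The untolled deadline — 18 months after 3 June 2007 — is 3 December 2008.
Because the automatic bankruptcy stay ran from 13 January 2008 to 22 May 2008, the deadline is extended by 130 days to 12 April 2009.
None of the other events listed affects the running of the period under the stated rules.
The 30 March 2009 filing precedes the 12 April 2009 deadline; the claim is timely.

TIMELY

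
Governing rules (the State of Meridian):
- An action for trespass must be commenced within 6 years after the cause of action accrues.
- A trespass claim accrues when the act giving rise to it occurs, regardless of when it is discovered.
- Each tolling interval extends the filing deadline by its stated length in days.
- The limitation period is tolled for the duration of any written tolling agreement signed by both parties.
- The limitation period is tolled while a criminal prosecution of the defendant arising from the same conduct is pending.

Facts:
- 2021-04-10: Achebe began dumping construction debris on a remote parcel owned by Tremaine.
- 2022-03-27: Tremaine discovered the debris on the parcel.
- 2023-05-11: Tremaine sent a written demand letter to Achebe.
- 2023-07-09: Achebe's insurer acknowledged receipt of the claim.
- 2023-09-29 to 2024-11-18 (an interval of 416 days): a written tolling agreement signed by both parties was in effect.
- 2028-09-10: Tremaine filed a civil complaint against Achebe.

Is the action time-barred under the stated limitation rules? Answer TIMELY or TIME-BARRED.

TIME-BARRED

Because the rule ties accrual to occurrence, the claim accrued on 2021-04-10, not on the 2022-03-27 discovery date.
Adding the 6 years base period to 2021-04-10 gives a deadline of 2027-04-10, before any tolling.
The written tolling agreement from 2023-09-29 to 2024-11-18 tolled the period for 416 days, extending the deadline to 2028-05-30.
Nothing else in the chronology tolls or restarts the period.
The 2028-09-10 filing falls after the 2028-05-30 deadline; the claim is time-barred.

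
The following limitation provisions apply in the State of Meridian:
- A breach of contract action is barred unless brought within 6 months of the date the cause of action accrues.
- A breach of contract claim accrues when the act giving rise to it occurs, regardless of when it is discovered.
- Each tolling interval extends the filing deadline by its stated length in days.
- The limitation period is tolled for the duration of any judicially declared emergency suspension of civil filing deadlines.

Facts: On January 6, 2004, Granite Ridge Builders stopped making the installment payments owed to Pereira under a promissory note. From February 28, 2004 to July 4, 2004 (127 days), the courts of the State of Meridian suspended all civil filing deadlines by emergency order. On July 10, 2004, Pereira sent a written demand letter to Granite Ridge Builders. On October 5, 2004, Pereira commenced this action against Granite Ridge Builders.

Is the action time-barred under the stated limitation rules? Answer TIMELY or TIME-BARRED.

The cause of action accrued on January 6, 2004, the date of the act.
Adding the 6 months base period to January 6, 2004 gives a deadline of July 6, 2004, before any tolling.
Because the emergency suspension of filing deadlines ran from February 28, 2004 to July 4, 2004, the deadline is extended by 127 days to November 10, 2004.
None of the other events listed affects the running of the period under the stated rules.
The October 5, 2004 filing precedes the November 10, 2004 deadline; the claim is timely.

TIMELY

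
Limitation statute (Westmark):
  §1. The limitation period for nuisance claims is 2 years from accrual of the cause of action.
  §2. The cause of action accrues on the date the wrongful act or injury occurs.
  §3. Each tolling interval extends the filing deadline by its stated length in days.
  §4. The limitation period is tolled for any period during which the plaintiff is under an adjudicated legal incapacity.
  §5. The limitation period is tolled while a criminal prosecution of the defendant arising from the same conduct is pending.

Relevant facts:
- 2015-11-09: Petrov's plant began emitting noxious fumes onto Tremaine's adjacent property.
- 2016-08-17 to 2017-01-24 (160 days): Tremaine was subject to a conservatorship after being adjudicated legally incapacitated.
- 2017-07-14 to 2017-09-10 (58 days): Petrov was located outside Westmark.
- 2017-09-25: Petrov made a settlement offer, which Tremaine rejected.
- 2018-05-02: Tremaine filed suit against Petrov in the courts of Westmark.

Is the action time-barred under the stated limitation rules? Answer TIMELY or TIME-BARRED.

The claim accrued on 2015-11-09, when the wrongful act occurred.
2 years from 2015-11-09 is 2017-11-09.
Because the plaintiff's legal incapacity ran from 2016-08-17 to 2017-01-24, the deadline is extended by 160 days to 2018-04-18.
Although the defendant's absence ran from 2017-07-14 to 2017-09-10, the stated rules do not make that a tolling event, so it is disregarded.
The other events in the timeline have no effect on the limitation period under the stated rules.
The 2018-05-02 filing falls after the 2018-04-18 deadline; the claim is time-barred.

TIME-BARRED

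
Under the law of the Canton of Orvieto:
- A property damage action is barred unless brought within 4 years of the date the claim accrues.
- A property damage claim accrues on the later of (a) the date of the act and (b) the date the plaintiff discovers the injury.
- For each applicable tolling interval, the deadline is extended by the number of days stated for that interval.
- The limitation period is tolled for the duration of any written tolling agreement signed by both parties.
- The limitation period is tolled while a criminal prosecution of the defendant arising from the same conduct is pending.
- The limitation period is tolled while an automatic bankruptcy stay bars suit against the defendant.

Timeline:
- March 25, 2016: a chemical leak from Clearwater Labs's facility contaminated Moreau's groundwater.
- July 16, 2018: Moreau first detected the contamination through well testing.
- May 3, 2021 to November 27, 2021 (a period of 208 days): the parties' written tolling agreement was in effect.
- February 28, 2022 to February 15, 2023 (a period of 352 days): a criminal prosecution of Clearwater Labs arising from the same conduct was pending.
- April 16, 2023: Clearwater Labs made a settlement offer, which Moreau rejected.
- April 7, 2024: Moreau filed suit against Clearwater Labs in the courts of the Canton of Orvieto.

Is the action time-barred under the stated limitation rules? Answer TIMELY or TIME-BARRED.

TIME-BARRED

Because discovery on July 16, 2018 post-dates the March 25, 2016 act, accrual under the later-of rule falls on July 16, 2018.
4 years from July 16, 2018 is July 16, 2022.
The period was tolled for 208 days by the written tolling agreement (May 3, 2021 to November 27, 2021), pushing the deadline to February 9, 2023.
The period was tolled for 352 days by the pending criminal prosecution (February 28, 2022 to February 15, 2023), pushing the deadline to January 27, 2024.
None of the other events listed affects the running of the period under the stated rules.
The April 7, 2024 filing falls after the January 27, 2024 deadline; the claim is time-barred.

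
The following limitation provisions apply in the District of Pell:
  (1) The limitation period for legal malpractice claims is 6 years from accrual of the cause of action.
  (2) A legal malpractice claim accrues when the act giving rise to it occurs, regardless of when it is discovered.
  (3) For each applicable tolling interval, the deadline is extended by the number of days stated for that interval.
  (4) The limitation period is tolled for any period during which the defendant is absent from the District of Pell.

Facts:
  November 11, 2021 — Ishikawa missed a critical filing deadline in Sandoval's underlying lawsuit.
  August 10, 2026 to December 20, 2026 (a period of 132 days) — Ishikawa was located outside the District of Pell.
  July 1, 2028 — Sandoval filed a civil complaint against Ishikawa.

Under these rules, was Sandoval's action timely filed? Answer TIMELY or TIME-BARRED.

The limitation period began to run on November 11, 2021.
6 years from November 11, 2021 is November 11, 2027.
The defendant's absence from the jurisdiction from August 10, 2026 to December 20, 2026 tolled the period for 132 days, extending the deadline to March 22, 2028.
Filing on July 1, 2028 missed the March 22, 2028 deadline — the action is time-barred.

TIME-BARRED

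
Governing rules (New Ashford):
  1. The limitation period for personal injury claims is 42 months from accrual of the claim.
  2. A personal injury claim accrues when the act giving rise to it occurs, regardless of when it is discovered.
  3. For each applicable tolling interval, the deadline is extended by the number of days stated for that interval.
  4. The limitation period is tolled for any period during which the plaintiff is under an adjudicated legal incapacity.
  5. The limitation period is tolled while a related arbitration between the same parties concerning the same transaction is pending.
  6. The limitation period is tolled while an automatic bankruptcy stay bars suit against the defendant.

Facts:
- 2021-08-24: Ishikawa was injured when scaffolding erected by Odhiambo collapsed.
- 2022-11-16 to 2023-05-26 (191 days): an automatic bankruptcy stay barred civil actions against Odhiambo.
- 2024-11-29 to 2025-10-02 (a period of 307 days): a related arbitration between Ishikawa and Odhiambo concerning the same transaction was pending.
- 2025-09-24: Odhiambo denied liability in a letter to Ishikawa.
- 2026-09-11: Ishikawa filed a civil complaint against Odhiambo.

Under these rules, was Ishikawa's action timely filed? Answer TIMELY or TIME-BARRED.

TIME-BARRED

The claim accrued on 2021-08-24, the date of the act.
The untolled deadline — 42 months after 2021-08-24 — is 2025-02-24.
The period was tolled for 191 days by the automatic bankruptcy stay (2022-11-16 to 2023-05-26), pushing the deadline to 2025-09-03.
The period was tolled for 307 days by the pending related arbitration (2024-11-29 to 2025-10-02), pushing the deadline to 2026-07-07.
Nothing else in the chronology tolls or restarts the period.
The 2026-09-11 filing falls after the 2026-07-07 deadline; the claim is time-barred.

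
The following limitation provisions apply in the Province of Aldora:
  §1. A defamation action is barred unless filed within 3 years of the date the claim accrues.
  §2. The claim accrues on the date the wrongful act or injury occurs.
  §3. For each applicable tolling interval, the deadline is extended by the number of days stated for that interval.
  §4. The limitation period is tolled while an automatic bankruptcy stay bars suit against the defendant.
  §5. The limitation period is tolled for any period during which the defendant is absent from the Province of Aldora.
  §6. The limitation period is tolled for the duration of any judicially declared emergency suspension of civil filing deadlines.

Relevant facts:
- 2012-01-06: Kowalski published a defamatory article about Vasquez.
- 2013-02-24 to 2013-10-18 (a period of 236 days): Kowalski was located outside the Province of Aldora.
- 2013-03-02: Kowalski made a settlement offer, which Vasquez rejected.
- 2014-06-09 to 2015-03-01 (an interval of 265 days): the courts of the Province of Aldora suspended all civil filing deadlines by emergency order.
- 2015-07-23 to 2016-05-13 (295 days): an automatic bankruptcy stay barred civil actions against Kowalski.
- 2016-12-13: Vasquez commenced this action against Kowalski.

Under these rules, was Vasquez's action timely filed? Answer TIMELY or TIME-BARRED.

TIMELY

The limitation period began to run on 2012-01-06.
Adding the 3 years base period to 2012-01-06 gives a deadline of 2015-01-06, before any tolling.
The period was tolled for 236 days by the defendant's absence from the jurisdiction (2013-02-24 to 2013-10-18), pushing the deadline to 2015-08-30.
Because the emergency suspension of filing deadlines ran from 2014-06-09 to 2015-03-01, the deadline is extended by 265 days to 2016-05-21.
Because the automatic bankruptcy stay ran from 2015-07-23 to 2016-05-13, the deadline is extended by 295 days to 2017-03-12.
The other events in the timeline have no effect on the limitation period under the stated rules.
Filing on 2016-12-13 beat the 2017-03-12 deadline — the action is timely.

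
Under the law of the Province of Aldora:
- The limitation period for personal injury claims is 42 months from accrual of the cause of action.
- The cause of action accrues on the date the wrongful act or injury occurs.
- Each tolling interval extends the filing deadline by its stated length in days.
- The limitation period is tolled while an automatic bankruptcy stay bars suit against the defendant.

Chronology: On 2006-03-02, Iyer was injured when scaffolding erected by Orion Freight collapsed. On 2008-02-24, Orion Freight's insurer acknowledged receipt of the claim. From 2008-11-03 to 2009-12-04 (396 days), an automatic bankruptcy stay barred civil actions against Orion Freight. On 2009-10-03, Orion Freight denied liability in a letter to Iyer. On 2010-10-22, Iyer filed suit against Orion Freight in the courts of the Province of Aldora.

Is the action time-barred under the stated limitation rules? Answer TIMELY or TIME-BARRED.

TIME-BARRED

The claim accrued on 2006-03-02, when the wrongful act occurred.
The untolled deadline — 42 months after 2006-03-02 — is 2009-09-02.
The automatic bankruptcy stay from 2008-11-03 to 2009-12-04 tolled the period for 396 days, extending the deadline to 2010-10-03.
None of the other events listed affects the running of the period under the stated rules.
Filing on 2010-10-22 missed the 2010-10-03 deadline — the action is time-barred.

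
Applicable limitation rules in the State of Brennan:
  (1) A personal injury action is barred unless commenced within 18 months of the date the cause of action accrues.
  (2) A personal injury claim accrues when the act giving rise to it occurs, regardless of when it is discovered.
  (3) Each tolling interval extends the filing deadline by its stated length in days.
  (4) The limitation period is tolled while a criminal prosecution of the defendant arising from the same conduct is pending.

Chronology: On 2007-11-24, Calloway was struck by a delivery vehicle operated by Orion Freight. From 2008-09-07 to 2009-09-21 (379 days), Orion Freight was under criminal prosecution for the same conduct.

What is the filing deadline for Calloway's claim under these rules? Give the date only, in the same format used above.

2010-06-07

The limitation period began to run on 2007-11-24.
Adding the 18 months base period to 2007-11-24 gives a deadline of 2009-05-24, before any tolling.
The pending criminal prosecution from 2008-09-07 to 2009-09-21 tolled the period for 379 days, extending the deadline to 2010-06-07.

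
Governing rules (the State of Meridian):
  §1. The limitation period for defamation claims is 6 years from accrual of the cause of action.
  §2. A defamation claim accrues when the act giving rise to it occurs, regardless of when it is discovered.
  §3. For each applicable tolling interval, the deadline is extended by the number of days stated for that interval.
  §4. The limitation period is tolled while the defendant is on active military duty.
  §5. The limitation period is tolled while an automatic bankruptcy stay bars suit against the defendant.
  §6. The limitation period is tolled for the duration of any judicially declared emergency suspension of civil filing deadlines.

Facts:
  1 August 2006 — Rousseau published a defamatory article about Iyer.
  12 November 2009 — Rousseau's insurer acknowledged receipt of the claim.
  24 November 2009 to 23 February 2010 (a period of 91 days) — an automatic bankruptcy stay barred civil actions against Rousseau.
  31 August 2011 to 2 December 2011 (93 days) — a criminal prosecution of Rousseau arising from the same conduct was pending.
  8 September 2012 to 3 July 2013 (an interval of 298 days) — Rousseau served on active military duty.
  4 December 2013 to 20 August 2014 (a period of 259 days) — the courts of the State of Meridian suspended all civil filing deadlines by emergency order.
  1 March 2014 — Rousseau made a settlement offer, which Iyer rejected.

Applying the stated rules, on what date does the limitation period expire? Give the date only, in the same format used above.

25 August 2013

The limitation period began to run on 1 August 2006.
6 years from 1 August 2006 is 1 August 2012.
Because the automatic bankruptcy stay ran from 24 November 2009 to 23 February 2010, the deadline is extended by 91 days to 31 October 2012.
The defendant's active military service from 8 September 2012 to 3 July 2013 tolled the period for 298 days, extending the deadline to 25 August 2013.
By the time the emergency suspension of filing deadlines began on 4 December 2013, the limitation period had already expired on 25 August 2013; that interval cannot revive it.
Although a criminal prosecution ran from 31 August 2011 to 2 December 2011, the stated rules do not make that a tolling event, so it is disregarded.
Nothing else in the chronology tolls or restarts the period.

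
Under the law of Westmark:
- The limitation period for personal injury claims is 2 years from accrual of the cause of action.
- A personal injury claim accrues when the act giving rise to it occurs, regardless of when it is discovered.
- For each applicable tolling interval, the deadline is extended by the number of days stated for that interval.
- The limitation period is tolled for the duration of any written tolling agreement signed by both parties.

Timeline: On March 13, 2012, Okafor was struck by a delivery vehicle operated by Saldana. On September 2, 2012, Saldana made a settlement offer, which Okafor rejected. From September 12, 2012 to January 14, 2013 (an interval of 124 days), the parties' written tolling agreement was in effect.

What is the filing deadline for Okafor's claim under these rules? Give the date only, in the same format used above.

July 15, 2014

The limitation period began to run on March 13, 2012.
The untolled deadline — 2 years after March 13, 2012 — is March 13, 2014.
Because the written tolling agreement ran from September 12, 2012 to January 14, 2013, the deadline is extended by 124 days to July 15, 2014.
The other events in the timeline have no effect on the limitation period under the stated rules.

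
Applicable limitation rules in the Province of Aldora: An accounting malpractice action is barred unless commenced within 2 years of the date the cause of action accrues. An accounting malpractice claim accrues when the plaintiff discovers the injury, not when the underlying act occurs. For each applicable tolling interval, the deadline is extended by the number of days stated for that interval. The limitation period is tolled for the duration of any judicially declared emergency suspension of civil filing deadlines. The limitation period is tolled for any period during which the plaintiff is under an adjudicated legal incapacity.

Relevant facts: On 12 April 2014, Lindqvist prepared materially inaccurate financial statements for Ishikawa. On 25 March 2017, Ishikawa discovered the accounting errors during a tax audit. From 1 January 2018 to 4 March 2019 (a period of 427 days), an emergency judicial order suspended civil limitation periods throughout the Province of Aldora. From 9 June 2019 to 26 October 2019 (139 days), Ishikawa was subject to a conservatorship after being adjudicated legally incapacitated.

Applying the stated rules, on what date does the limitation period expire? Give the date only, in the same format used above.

11 October 2020

The claim did not accrue until Ishikawa discovered the injury on 25 March 2017; the 12 April 2014 act date does not start the clock under the stated rule.
Adding the 2 years base period to 25 March 2017 gives a deadline of 25 March 2019, before any tolling.
Because the emergency suspension of filing deadlines ran from 1 January 2018 to 4 March 2019, the deadline is extended by 427 days to 25 May 2020.
The period was tolled for 139 days by the plaintiff's legal incapacity (9 June 2019 to 26 October 2019), pushing the deadline to 11 October 2020.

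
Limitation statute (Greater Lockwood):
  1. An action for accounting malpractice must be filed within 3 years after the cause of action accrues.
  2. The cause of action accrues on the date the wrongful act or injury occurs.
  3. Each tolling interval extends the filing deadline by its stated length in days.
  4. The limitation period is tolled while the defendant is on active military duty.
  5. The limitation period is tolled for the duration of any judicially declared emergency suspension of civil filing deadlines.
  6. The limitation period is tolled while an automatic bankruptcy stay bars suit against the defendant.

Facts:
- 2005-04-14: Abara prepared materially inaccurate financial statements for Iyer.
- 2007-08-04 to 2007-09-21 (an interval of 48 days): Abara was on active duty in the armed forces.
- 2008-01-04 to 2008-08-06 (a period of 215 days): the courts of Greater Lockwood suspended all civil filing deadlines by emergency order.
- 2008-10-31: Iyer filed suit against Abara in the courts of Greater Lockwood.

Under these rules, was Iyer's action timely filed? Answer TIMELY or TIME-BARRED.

The claim accrued on 2005-04-14, when the wrongful act occurred.
3 years from 2005-04-14 is 2008-04-14.
The period was tolled for 48 days by the defendant's active military service (2007-08-04 to 2007-09-21), pushing the deadline to 2008-06-01.
The period was tolled for 215 days by the emergency suspension of filing deadlines (2008-01-04 to 2008-08-06), pushing the deadline to 2009-01-02.
Iyer filed on 2008-10-31, before the 2009-01-02 deadline, so the action is timely.

TIMELY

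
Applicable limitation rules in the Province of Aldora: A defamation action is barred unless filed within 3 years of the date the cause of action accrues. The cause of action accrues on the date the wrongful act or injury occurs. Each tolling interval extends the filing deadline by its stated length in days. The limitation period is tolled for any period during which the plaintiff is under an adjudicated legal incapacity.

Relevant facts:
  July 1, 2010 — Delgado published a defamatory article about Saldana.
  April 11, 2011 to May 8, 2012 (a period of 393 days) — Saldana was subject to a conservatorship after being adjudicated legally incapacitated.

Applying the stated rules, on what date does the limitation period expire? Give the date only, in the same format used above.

The cause of action accrued on July 1, 2010, the date of the act.
3 years from July 1, 2010 is July 1, 2013.
The period was tolled for 393 days by the plaintiff's legal incapacity (April 11, 2011 to May 8, 2012), pushing the deadline to July 29, 2014.

July 29, 2014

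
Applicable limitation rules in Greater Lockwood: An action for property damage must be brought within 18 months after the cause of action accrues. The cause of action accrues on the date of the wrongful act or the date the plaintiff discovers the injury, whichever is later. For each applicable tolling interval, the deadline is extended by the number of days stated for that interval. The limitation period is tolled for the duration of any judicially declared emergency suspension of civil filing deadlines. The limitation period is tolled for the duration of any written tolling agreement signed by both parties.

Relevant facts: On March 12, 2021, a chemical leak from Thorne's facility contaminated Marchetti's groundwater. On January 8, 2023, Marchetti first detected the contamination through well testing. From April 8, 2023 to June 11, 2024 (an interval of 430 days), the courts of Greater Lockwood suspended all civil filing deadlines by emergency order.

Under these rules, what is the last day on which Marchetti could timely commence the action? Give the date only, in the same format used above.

The claim accrued on January 8, 2023 — the later of the March 12, 2021 act and the January 8, 2023 discovery.
Adding the 18 months base period to January 8, 2023 gives a deadline of July 8, 2024, before any tolling.
Because the emergency suspension of filing deadlines ran from April 8, 2023 to June 11, 2024, the deadline is extended by 430 days to September 11, 2025.

September 11, 2025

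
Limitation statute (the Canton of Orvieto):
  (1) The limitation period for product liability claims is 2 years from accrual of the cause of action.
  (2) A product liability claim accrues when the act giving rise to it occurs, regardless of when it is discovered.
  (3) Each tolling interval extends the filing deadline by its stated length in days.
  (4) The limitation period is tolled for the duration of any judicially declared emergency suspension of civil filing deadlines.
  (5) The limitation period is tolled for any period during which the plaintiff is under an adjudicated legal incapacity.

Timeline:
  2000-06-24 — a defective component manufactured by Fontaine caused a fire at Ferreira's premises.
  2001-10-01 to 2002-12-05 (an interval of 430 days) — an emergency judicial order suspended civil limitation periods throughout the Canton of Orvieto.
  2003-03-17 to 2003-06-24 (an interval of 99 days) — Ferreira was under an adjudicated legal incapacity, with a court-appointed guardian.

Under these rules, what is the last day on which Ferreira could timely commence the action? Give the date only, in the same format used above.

The limitation period began to run on 2000-06-24.
Adding the 2 years base period to 2000-06-24 gives a deadline of 2002-06-24, before any tolling.
The period was tolled for 430 days by the emergency suspension of filing deadlines (2001-10-01 to 2002-12-05), pushing the deadline to 2003-08-28.
Because the plaintiff's legal incapacity ran from 2003-03-17 to 2003-06-24, the deadline is extended by 99 days to 2003-12-05.

2003-12-05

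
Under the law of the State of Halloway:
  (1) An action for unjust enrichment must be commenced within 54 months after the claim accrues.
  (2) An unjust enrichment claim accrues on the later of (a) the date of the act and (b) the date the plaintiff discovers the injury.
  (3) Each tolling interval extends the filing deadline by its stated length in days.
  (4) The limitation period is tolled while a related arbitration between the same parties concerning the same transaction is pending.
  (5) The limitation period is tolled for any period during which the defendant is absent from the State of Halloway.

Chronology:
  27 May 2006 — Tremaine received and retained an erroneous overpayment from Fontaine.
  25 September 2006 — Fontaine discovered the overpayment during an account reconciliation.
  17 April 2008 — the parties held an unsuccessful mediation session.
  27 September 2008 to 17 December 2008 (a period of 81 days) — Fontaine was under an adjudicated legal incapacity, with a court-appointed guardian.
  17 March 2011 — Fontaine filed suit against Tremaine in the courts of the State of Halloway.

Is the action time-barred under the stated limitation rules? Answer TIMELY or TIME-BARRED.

TIMELY

The claim accrued on 25 September 2006 — the later of the 27 May 2006 act and the 25 September 2006 discovery.
54 months from 25 September 2006 is 25 March 2011.
Although the plaintiff's incapacity ran from 27 September 2008 to 17 December 2008, the stated rules do not make that a tolling event, so it is disregarded.
None of the other events listed affects the running of the period under the stated rules.
Fontaine filed on 17 March 2011, before the 25 March 2011 deadline, so the action is timely.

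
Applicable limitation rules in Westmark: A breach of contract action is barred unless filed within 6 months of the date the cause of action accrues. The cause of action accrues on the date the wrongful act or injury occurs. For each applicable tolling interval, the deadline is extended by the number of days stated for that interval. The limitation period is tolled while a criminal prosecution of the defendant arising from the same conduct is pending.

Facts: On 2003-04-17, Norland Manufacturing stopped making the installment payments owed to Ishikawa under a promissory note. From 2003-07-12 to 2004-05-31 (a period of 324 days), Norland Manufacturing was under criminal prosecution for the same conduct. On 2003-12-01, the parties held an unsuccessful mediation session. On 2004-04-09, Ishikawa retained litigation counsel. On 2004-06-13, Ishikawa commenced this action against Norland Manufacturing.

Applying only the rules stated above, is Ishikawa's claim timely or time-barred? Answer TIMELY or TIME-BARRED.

TIMELY

The limitation period began to run on 2003-04-17.
Adding the 6 months base period to 2003-04-17 gives a deadline of 2003-10-17, before any tolling.
The period was tolled for 324 days by the pending criminal prosecution (2003-07-12 to 2004-05-31), pushing the deadline to 2004-09-05.
The other events in the timeline have no effect on the limitation period under the stated rules.
Filing on 2004-06-13 beat the 2004-09-05 deadline — the action is timely.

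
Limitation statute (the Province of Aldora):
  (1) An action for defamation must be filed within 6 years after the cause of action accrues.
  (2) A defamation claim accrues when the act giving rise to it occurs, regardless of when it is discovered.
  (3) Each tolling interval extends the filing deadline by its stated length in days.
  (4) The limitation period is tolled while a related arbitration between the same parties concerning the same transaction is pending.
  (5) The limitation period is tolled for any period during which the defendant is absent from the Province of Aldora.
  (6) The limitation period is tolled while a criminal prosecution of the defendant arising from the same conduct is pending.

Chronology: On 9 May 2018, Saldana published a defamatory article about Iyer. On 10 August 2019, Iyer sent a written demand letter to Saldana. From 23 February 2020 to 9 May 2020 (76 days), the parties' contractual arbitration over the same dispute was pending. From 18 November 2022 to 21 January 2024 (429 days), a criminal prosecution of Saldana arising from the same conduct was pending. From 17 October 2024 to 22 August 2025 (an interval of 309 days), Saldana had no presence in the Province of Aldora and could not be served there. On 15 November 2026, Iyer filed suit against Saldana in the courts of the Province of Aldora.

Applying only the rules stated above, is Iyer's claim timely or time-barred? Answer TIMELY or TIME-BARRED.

TIME-BARRED

The cause of action accrued on 9 May 2018, the date of the act.
6 years from 9 May 2018 is 9 May 2024.
The period was tolled for 76 days by the pending related arbitration (23 February 2020 to 9 May 2020), pushing the deadline to 24 July 2024.
The period was tolled for 429 days by the pending criminal prosecution (18 November 2022 to 21 January 2024), pushing the deadline to 26 September 2025.
Because the defendant's absence from the jurisdiction ran from 17 October 2024 to 22 August 2025, the deadline is extended by 309 days to 1 August 2026.
The other events in the timeline have no effect on the limitation period under the stated rules.
Iyer filed on 15 November 2026, after the 1 August 2026 deadline, so the action is time-barred.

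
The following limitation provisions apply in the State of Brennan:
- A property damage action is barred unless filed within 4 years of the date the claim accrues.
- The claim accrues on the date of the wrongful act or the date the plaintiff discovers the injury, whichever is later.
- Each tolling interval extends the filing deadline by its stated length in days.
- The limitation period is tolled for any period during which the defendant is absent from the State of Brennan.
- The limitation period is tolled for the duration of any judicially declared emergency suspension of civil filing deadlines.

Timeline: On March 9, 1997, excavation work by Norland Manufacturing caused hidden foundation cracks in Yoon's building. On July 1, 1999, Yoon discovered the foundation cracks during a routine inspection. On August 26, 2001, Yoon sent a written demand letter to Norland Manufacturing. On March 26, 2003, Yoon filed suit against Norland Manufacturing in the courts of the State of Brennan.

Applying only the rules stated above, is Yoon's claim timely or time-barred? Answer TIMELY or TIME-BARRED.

Taking the later of the act (March 9, 1997) and discovery (July 1, 1999), the claim accrued on July 1, 1999.
The untolled deadline — 4 years after July 1, 1999 — is July 1, 2003.
Nothing else in the chronology tolls or restarts the period.
Filing on March 26, 2003 beat the July 1, 2003 deadline — the action is timely.

TIMELY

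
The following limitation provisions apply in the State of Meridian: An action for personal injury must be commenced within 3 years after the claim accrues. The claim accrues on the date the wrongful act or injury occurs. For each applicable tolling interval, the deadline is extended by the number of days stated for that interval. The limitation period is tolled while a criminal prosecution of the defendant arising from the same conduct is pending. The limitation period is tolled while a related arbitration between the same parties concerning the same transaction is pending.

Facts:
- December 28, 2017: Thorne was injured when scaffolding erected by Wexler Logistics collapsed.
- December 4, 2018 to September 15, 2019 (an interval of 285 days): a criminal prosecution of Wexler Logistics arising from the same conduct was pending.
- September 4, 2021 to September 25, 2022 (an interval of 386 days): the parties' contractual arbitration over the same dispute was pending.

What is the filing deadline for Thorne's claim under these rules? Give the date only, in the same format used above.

October 30, 2022

The claim accrued on December 28, 2017, when the wrongful act occurred.
The untolled deadline — 3 years after December 28, 2017 — is December 28, 2020.
The period was tolled for 285 days by the pending criminal prosecution (December 4, 2018 to September 15, 2019), pushing the deadline to October 9, 2021.
The pending related arbitration from September 4, 2021 to September 25, 2022 tolled the period for 386 days, extending the deadline to October 30, 2022.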